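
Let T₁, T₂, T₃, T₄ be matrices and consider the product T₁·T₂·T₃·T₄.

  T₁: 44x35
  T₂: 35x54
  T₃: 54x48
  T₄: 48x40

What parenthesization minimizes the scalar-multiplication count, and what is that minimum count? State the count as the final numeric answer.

219520

Adjacent pairs: T₁T₂ = 44·35·54 = 83160; T₂T₃ = 35·54·48 = 90720; T₃T₄ = 54·48·40 = 103680.
Length 3: T₁..T₃: k=1: 0+90720+44·35·48=164640; k=2: 83160+0+44·54·48=197208 → min 164640 | T₂..T₄: k=2: 0+103680+35·54·40=179280; k=3: 90720+0+35·48·40=157920 → min 157920.
Length 4: T₁..T₄: k=1: 0+157920+44·35·40=219520; k=2: 83160+103680+44·54·40=281880; k=3: 164640+0+44·48·40=249120 → min 219520.
Optimal parenthesization: (T₁·((T₂·T₃)·T₄)) with cost 219520.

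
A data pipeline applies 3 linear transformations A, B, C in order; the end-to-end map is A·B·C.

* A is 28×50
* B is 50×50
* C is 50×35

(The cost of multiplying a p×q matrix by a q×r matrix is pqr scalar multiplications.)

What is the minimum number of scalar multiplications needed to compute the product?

119000

Order (A·(B·C)): (B·C): 50×50 by 50×35 → 50×35, cost 50·50·35 = 87500; (A·(B·C)): 28×50 by 50×35 → 28×35, cost 28·50·35 = 49000; cumulative 136500. Total 136500.
Order ((A·B)·C): (A·B): 28×50 by 50×50 → 28×50, cost 28·50·50 = 70000; ((A·B)·C): 28×50 by 50×35 → 28×35, cost 28·50·35 = 49000; cumulative 119000. Total 119000.
Minimum: 119000.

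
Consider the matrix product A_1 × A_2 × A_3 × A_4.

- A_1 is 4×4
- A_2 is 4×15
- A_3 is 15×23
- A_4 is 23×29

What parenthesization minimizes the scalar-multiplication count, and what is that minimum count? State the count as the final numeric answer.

4288

Adjacent pairs: A_1A_2 = 4·4·15 = 240; A_2A_3 = 4·15·23 = 1380; A_3A_4 = 15·23·29 = 10005.
Length 3: A_1..A_3: k=1: 0+1380+4·4·23=1748; k=2: 240+0+4·15·23=1620 → min 1620 | A_2..A_4: k=2: 0+10005+4·15·29=11745; k=3: 1380+0+4·23·29=4048 → min 4048.
Length 4: A_1..A_4: k=1: 0+4048+4·4·29=4512; k=2: 240+10005+4·15·29=11985; k=3: 1620+0+4·23·29=4288 → min 4288.
Optimal parenthesization: (((A_1 × A_2) × A_3) × A_4) with cost 4288.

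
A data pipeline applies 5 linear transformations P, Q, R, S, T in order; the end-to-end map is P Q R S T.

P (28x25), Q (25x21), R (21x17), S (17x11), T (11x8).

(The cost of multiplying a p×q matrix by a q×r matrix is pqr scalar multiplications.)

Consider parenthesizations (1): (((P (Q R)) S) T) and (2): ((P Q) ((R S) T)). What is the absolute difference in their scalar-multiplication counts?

Order (1) = (((P (Q R)) S) T): (Q R): 25×21 by 21×17 → 25×17, cost 25·21·17 = 8925; (P (Q R)): 28×25 by 25×17 → 28×17, cost 28·25·17 = 11900; cumulative 20825; ((P (Q R)) S): 28×17 by 17×11 → 28×11, cost 28·17·11 = 5236; cumulative 26061; (((P (Q R)) S) T): 28×11 by 11×8 → 28×8, cost 28·11·8 = 2464; cumulative 28525. Total 28525.
Order (2) = ((P Q) ((R S) T)): (P Q): 28×25 by 25×21 → 28×21, cost 28·25·21 = 14700; (R S): 21×17 by 17×11 → 21×11, cost 21·17·11 = 3927; ((R S) T): 21×11 by 11×8 → 21×8, cost 21·11·8 = 1848; cumulative 5775; ((P Q) ((R S) T)): 28×21 by 21×8 → 28×8, cost 28·21·8 = 4704; cumulative 25179. Total 25179.
Difference: |28525 − 25179| = 3346.

3346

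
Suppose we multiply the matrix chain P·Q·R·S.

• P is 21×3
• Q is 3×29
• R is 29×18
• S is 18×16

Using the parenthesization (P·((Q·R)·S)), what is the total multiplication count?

(Q·R): 3×29 by 29×18 → 3×18, cost 3·29·18 = 1566
((Q·R)·S): 3×18 by 18×16 → 3×16, cost 3·18·16 = 864; cumulative 2430
(P·((Q·R)·S)): 21×3 by 3×16 → 21×16, cost 21·3·16 = 1008; cumulative 3438
Total: 3438 scalar multiplications.

3438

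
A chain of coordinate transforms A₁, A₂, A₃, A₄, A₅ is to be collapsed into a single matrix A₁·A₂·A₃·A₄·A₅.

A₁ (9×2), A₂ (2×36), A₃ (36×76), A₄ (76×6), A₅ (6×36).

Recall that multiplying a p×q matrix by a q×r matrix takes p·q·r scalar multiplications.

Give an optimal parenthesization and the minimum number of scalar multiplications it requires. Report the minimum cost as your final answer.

Adjacent pairs: A₁A₂ = 9·2·36 = 648; A₂A₃ = 2·36·76 = 5472; A₃A₄ = 36·76·6 = 16416; A₄A₅ = 76·6·36 = 16416.
Length 3: A₁..A₃: k=1: 0+5472+9·2·76=6840; k=2: 648+0+9·36·76=25272 → min 6840 | A₂..A₄: k=2: 0+16416+2·36·6=16848; k=3: 5472+0+2·76·6=6384 → min 6384 | A₃..A₅: k=3: 0+16416+36·76·36=114912; k=4: 16416+0+36·6·36=24192 → min 24192.
Length 4: A₁..A₄: k=1: 0+6384+9·2·6=6492; k=2: 648+16416+9·36·6=19008; k=3: 6840+0+9·76·6=10944 → min 6492 | A₂..A₅: k=2: 0+24192+2·36·36=26784; k=3: 5472+16416+2·76·36=27360; k=4: 6384+0+2·6·36=6816 → min 6816.
Length 5: A₁..A₅: k=1: 0+6816+9·2·36=7464; k=2: 648+24192+9·36·36=36504; k=3: 6840+16416+9·76·36=47880; k=4: 6492+0+9·6·36=8436 → min 7464.
Optimal parenthesization: (A₁·(((A₂·A₃)·A₄)·A₅)) with cost 7464.

7464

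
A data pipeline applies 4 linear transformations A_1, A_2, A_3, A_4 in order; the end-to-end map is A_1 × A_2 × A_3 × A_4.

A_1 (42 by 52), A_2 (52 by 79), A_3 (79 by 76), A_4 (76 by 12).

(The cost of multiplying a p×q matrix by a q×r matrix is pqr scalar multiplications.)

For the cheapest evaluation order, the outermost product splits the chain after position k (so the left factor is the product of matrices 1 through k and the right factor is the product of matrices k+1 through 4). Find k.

Adjacent pairs: A_1A_2 = 42·52·79 = 172536; A_2A_3 = 52·79·76 = 312208; A_3A_4 = 79·76·12 = 72048.
Length 3: A_1..A_3: k=1: 0+312208+42·52·76=478192; k=2: 172536+0+42·79·76=424704 → min 424704 | A_2..A_4: k=2: 0+72048+52·79·12=121344; k=3: 312208+0+52·76·12=359632 → min 121344.
Top-level splits: k=1: (A_1..A_1)·(A_2..A_4) → 0+121344+42·52·12 = 147552; k=2: (A_1..A_2)·(A_3..A_4) → 172536+72048+42·79·12 = 284400; k=3: (A_1..A_3)·(A_4..A_4) → 424704+0+42·76·12 = 463008.
Best split is after A_1, i.e. k = 1.

1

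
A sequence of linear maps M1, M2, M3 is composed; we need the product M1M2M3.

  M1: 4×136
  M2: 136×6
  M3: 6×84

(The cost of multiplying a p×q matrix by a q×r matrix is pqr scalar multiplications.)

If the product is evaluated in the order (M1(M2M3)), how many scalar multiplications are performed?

(M2M3): 136×6 by 6×84 → 136×84, cost 136·6·84 = 68544
(M1(M2M3)): 4×136 by 136×84 → 4×84, cost 4·136·84 = 45696; cumulative 114240
Total: 114240 scalar multiplications.

114240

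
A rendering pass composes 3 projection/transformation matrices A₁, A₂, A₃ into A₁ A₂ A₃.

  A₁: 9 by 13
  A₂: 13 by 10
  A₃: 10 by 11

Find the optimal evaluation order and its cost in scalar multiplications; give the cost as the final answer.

2160

(A₁ (A₂ A₃)): cost 2717.
((A₁ A₂) A₃): cost 2160.
Optimal: ((A₁ A₂) A₃) with cost 2160.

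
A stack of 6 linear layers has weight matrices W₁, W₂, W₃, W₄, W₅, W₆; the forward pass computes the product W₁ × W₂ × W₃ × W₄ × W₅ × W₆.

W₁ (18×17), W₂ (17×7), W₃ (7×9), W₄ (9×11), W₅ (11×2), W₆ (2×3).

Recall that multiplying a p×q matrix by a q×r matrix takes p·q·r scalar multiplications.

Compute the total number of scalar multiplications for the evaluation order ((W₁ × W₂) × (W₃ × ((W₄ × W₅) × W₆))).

(W₁ × W₂): 18×17 by 17×7 → 18×7, cost 18·17·7 = 2142
(W₄ × W₅): 9×11 by 11×2 → 9×2, cost 9·11·2 = 198
((W₄ × W₅) × W₆): 9×2 by 2×3 → 9×3, cost 9·2·3 = 54; cumulative 252
(W₃ × ((W₄ × W₅) × W₆)): 7×9 by 9×3 → 7×3, cost 7·9·3 = 189; cumulative 441
((W₁ × W₂) × (W₃ × ((W₄ × W₅) × W₆))): 18×7 by 7×3 → 18×3, cost 18·7·3 = 378; cumulative 2961
Total: 2961 scalar multiplications.

2961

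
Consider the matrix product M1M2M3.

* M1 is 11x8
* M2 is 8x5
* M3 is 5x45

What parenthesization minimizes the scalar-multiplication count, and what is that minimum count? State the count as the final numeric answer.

2915

(M1(M2M3)): cost 5760.
((M1M2)M3): cost 2915.
Optimal: ((M1M2)M3) with cost 2915.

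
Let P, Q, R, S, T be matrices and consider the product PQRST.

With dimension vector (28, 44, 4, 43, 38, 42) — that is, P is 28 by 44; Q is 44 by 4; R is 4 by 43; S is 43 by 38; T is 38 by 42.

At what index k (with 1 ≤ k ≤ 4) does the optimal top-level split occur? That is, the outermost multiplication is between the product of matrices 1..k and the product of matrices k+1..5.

Adjacent pairs: PQ = 28·44·4 = 4928; QR = 44·4·43 = 7568; RS = 4·43·38 = 6536; ST = 43·38·42 = 68628.
Length 3: P..R: k=1: 0+7568+28·44·43=60544; k=2: 4928+0+28·4·43=9744 → min 9744 | Q..S: k=2: 0+6536+44·4·38=13224; k=3: 7568+0+44·43·38=79464 → min 13224 | R..T: k=3: 0+68628+4·43·42=75852; k=4: 6536+0+4·38·42=12920 → min 12920.
Length 4: P..S: k=1: 0+13224+28·44·38=60040; k=2: 4928+6536+28·4·38=15720; k=3: 9744+0+28·43·38=55496 → min 15720 | Q..T: k=2: 0+12920+44·4·42=20312; k=3: 7568+68628+44·43·42=155660; k=4: 13224+0+44·38·42=83448 → min 20312.
Top-level splits: k=1: (P..P)·(Q..T) → 0+20312+28·44·42 = 72056; k=2: (P..Q)·(R..T) → 4928+12920+28·4·42 = 22552; k=3: (P..R)·(S..T) → 9744+68628+28·43·42 = 128940; k=4: (P..S)·(T..T) → 15720+0+28·38·42 = 60408.
Best split is after Q, i.e. k = 2.

2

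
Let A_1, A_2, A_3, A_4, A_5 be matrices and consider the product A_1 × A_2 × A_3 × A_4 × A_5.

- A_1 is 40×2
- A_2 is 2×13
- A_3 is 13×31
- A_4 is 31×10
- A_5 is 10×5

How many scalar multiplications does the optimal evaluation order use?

Adjacent pairs: A_1A_2 = 40·2·13 = 1040; A_2A_3 = 2·13·31 = 806; A_3A_4 = 13·31·10 = 4030; A_4A_5 = 31·10·5 = 1550.
Length 3: A_1..A_3: k=1: 0+806+40·2·31=3286; k=2: 1040+0+40·13·31=17160 → min 3286 | A_2..A_4: k=2: 0+4030+2·13·10=4290; k=3: 806+0+2·31·10=1426 → min 1426 | A_3..A_5: k=3: 0+1550+13·31·5=3565; k=4: 4030+0+13·10·5=4680 → min 3565.
Length 4: A_1..A_4: k=1: 0+1426+40·2·10=2226; k=2: 1040+4030+40·13·10=10270; k=3: 3286+0+40·31·10=15686 → min 2226 | A_2..A_5: k=2: 0+3565+2·13·5=3695; k=3: 806+1550+2·31·5=2666; k=4: 1426+0+2·10·5=1526 → min 1526.
Length 5: A_1..A_5: k=1: 0+1526+40·2·5=1926; k=2: 1040+3565+40·13·5=7205; k=3: 3286+1550+40·31·5=11036; k=4: 2226+0+40·10·5=4226 → min 1926.
Optimal order: (A_1 × (((A_2 × A_3) × A_4) × A_5)) with cost 1926.

1926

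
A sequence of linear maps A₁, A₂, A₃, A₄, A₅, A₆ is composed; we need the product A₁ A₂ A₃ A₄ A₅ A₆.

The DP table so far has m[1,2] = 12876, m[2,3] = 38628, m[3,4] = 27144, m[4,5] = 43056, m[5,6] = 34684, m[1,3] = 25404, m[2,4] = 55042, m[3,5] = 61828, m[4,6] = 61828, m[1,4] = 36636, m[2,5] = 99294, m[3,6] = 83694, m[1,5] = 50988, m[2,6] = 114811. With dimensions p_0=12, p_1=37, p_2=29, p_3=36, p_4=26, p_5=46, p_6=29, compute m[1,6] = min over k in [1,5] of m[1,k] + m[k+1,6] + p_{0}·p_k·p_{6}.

m[1,6] = min over k∈[1,5] of m[1,k]+m[k+1,6]+p_{0}·p_k·p_{6}.
k=1: 0 + 114811 + 12·37·29 = 127687; k=2: 12876 + 83694 + 12·29·29 = 106662; k=3: 25404 + 61828 + 12·36·29 = 99760; k=4: 36636 + 34684 + 12·26·29 = 80368; k=5: 50988 + 0 + 12·46·29 = 66996.
Minimum: 66996 at k=5.

66996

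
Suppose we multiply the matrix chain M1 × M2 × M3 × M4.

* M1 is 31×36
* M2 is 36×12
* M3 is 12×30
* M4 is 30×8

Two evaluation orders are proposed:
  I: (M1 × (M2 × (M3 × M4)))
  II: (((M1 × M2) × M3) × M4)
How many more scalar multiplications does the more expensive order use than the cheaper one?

16728

Order I = (M1 × (M2 × (M3 × M4))): (M3 × M4): 12×30 by 30×8 → 12×8, cost 12·30·8 = 2880; (M2 × (M3 × M4)): 36×12 by 12×8 → 36×8, cost 36·12·8 = 3456; cumulative 6336; (M1 × (M2 × (M3 × M4))): 31×36 by 36×8 → 31×8, cost 31·36·8 = 8928; cumulative 15264. Total 15264.
Order II = (((M1 × M2) × M3) × M4): (M1 × M2): 31×36 by 36×12 → 31×12, cost 31·36·12 = 13392; ((M1 × M2) × M3): 31×12 by 12×30 → 31×30, cost 31·12·30 = 11160; cumulative 24552; (((M1 × M2) × M3) × M4): 31×30 by 30×8 → 31×8, cost 31·30·8 = 7440; cumulative 31992. Total 31992.
Difference: |15264 − 31992| = 16728.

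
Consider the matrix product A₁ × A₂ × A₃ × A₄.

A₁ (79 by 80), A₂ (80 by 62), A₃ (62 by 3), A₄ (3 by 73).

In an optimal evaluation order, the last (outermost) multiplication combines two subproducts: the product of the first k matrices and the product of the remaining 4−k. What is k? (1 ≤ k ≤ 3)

3

Adjacent pairs: A₁A₂ = 79·80·62 = 391840; A₂A₃ = 80·62·3 = 14880; A₃A₄ = 62·3·73 = 13578.
Length 3: A₁..A₃: k=1: 0+14880+79·80·3=33840; k=2: 391840+0+79·62·3=406534 → min 33840 | A₂..A₄: k=2: 0+13578+80·62·73=375658; k=3: 14880+0+80·3·73=32400 → min 32400.
Top-level splits: k=1: (A₁..A₁)·(A₂..A₄) → 0+32400+79·80·73 = 493760; k=2: (A₁..A₂)·(A₃..A₄) → 391840+13578+79·62·73 = 762972; k=3: (A₁..A₃)·(A₄..A₄) → 33840+0+79·3·73 = 51141.
Best split is after A₃, i.e. k = 3.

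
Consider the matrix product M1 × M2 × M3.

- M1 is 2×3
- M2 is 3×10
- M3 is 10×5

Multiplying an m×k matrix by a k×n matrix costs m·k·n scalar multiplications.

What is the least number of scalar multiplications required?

160

Order (M1 × (M2 × M3)): (M2 × M3): 3×10 by 10×5 → 3×5, cost 3·10·5 = 150; (M1 × (M2 × M3)): 2×3 by 3×5 → 2×5, cost 2·3·5 = 30; cumulative 180. Total 180.
Order ((M1 × M2) × M3): (M1 × M2): 2×3 by 3×10 → 2×10, cost 2·3·10 = 60; ((M1 × M2) × M3): 2×10 by 10×5 → 2×5, cost 2·10·5 = 100; cumulative 160. Total 160.
Minimum: 160.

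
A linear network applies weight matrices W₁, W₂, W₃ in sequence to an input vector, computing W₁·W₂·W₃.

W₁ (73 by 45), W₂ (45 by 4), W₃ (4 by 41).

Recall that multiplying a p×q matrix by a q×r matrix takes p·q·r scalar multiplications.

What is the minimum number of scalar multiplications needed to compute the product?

25112

Order (W₁·(W₂·W₃)): (W₂·W₃): 45×4 by 4×41 → 45×41, cost 45·4·41 = 7380; (W₁·(W₂·W₃)): 73×45 by 45×41 → 73×41, cost 73·45·41 = 134685; cumulative 142065. Total 142065.
Order ((W₁·W₂)·W₃): (W₁·W₂): 73×45 by 45×4 → 73×4, cost 73·45·4 = 13140; ((W₁·W₂)·W₃): 73×4 by 4×41 → 73×41, cost 73·4·41 = 11972; cumulative 25112. Total 25112.
Minimum: 25112.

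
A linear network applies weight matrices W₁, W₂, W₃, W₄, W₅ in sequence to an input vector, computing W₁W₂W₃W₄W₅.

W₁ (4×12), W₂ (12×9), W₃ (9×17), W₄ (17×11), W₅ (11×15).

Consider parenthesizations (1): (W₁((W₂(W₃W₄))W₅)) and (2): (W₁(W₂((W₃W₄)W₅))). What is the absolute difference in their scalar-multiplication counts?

Order (1) = (W₁((W₂(W₃W₄))W₅)): (W₃W₄): 9×17 by 17×11 → 9×11, cost 9·17·11 = 1683; (W₂(W₃W₄)): 12×9 by 9×11 → 12×11, cost 12·9·11 = 1188; cumulative 2871; ((W₂(W₃W₄))W₅): 12×11 by 11×15 → 12×15, cost 12·11·15 = 1980; cumulative 4851; (W₁((W₂(W₃W₄))W₅)): 4×12 by 12×15 → 4×15, cost 4·12·15 = 720; cumulative 5571. Total 5571.
Order (2) = (W₁(W₂((W₃W₄)W₅))): (W₃W₄): 9×17 by 17×11 → 9×11, cost 9·17·11 = 1683; ((W₃W₄)W₅): 9×11 by 11×15 → 9×15, cost 9·11·15 = 1485; cumulative 3168; (W₂((W₃W₄)W₅)): 12×9 by 9×15 → 12×15, cost 12·9·15 = 1620; cumulative 4788; (W₁(W₂((W₃W₄)W₅))): 4×12 by 12×15 → 4×15, cost 4·12·15 = 720; cumulative 5508. Total 5508.
Difference: |5571 − 5508| = 63.

63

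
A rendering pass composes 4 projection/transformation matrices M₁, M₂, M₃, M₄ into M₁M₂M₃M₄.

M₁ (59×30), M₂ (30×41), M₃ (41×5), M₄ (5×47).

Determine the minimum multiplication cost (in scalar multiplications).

Adjacent pairs: M₁M₂ = 59·30·41 = 72570; M₂M₃ = 30·41·5 = 6150; M₃M₄ = 41·5·47 = 9635.
Length 3: M₁..M₃: k=1: 0+6150+59·30·5=15000; k=2: 72570+0+59·41·5=84665 → min 15000 | M₂..M₄: k=2: 0+9635+30·41·47=67445; k=3: 6150+0+30·5·47=13200 → min 13200.
Length 4: M₁..M₄: k=1: 0+13200+59·30·47=96390; k=2: 72570+9635+59·41·47=195898; k=3: 15000+0+59·5·47=28865 → min 28865.
Optimal order: ((M₁(M₂M₃))M₄) with cost 28865.

28865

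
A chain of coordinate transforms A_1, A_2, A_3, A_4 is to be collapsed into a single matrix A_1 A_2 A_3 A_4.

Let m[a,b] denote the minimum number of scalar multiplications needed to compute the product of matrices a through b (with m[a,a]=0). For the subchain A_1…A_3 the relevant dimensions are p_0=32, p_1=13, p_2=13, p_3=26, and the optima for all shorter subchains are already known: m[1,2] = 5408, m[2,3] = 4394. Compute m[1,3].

m[1,3] = min over k∈[1,2] of m[1,k]+m[k+1,3]+p_{0}·p_k·p_{3}.
k=1: 0 + 4394 + 32·13·26 = 15210; k=2: 5408 + 0 + 32·13·26 = 16224.
Minimum: 15210 at k=1.

15210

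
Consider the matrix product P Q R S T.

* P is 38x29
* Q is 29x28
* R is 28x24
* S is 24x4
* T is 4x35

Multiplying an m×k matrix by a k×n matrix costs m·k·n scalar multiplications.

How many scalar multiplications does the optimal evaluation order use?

15664

Adjacent pairs: PQ = 38·29·28 = 30856; QR = 29·28·24 = 19488; RS = 28·24·4 = 2688; ST = 24·4·35 = 3360.
Length 3: P..R: k=1: 0+19488+38·29·24=45936; k=2: 30856+0+38·28·24=56392 → min 45936 | Q..S: k=2: 0+2688+29·28·4=5936; k=3: 19488+0+29·24·4=22272 → min 5936 | R..T: k=3: 0+3360+28·24·35=26880; k=4: 2688+0+28·4·35=6608 → min 6608.
Length 4: P..S: k=1: 0+5936+38·29·4=10344; k=2: 30856+2688+38·28·4=37800; k=3: 45936+0+38·24·4=49584 → min 10344 | Q..T: k=2: 0+6608+29·28·35=35028; k=3: 19488+3360+29·24·35=47208; k=4: 5936+0+29·4·35=9996 → min 9996.
Length 5: P..T: k=1: 0+9996+38·29·35=48566; k=2: 30856+6608+38·28·35=74704; k=3: 45936+3360+38·24·35=81216; k=4: 10344+0+38·4·35=15664 → min 15664.
Optimal order: ((P (Q (R S))) T) with cost 15664.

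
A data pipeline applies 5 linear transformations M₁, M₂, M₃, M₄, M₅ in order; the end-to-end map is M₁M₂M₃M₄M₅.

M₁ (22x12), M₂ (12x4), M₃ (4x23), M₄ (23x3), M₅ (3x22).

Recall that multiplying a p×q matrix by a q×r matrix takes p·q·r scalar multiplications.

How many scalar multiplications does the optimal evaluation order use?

Adjacent pairs: M₁M₂ = 22·12·4 = 1056; M₂M₃ = 12·4·23 = 1104; M₃M₄ = 4·23·3 = 276; M₄M₅ = 23·3·22 = 1518.
Length 3: M₁..M₃: k=1: 0+1104+22·12·23=7176; k=2: 1056+0+22·4·23=3080 → min 3080 | M₂..M₄: k=2: 0+276+12·4·3=420; k=3: 1104+0+12·23·3=1932 → min 420 | M₃..M₅: k=3: 0+1518+4·23·22=3542; k=4: 276+0+4·3·22=540 → min 540.
Length 4: M₁..M₄: k=1: 0+420+22·12·3=1212; k=2: 1056+276+22·4·3=1596; k=3: 3080+0+22·23·3=4598 → min 1212 | M₂..M₅: k=2: 0+540+12·4·22=1596; k=3: 1104+1518+12·23·22=8694; k=4: 420+0+12·3·22=1212 → min 1212.
Length 5: M₁..M₅: k=1: 0+1212+22·12·22=7020; k=2: 1056+540+22·4·22=3532; k=3: 3080+1518+22·23·22=15730; k=4: 1212+0+22·3·22=2664 → min 2664.
Optimal order: ((M₁(M₂(M₃M₄)))M₅) with cost 2664.

2664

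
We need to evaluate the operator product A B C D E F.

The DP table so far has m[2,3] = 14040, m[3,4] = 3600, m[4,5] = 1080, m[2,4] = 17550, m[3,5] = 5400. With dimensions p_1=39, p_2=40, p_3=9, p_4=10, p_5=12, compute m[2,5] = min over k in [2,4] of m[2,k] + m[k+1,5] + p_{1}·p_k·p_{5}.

m[2,5] = min over k∈[2,4] of m[2,k]+m[k+1,5]+p_{1}·p_k·p_{5}.
k=2: 0 + 5400 + 39·40·12 = 24120; k=3: 14040 + 1080 + 39·9·12 = 19332; k=4: 17550 + 0 + 39·10·12 = 22230.
Minimum: 19332 at k=3.

19332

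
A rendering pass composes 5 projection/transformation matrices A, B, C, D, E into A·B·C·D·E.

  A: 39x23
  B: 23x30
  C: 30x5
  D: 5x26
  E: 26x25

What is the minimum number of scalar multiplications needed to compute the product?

16060

Adjacent pairs: AB = 39·23·30 = 26910; BC = 23·30·5 = 3450; CD = 30·5·26 = 3900; DE = 5·26·25 = 3250.
Length 3: A..C: k=1: 0+3450+39·23·5=7935; k=2: 26910+0+39·30·5=32760 → min 7935 | B..D: k=2: 0+3900+23·30·26=21840; k=3: 3450+0+23·5·26=6440 → min 6440 | C..E: k=3: 0+3250+30·5·25=7000; k=4: 3900+0+30·26·25=23400 → min 7000.
Length 4: A..D: k=1: 0+6440+39·23·26=29762; k=2: 26910+3900+39·30·26=61230; k=3: 7935+0+39·5·26=13005 → min 13005 | B..E: k=2: 0+7000+23·30·25=24250; k=3: 3450+3250+23·5·25=9575; k=4: 6440+0+23·26·25=21390 → min 9575.
Length 5: A..E: k=1: 0+9575+39·23·25=32000; k=2: 26910+7000+39·30·25=63160; k=3: 7935+3250+39·5·25=16060; k=4: 13005+0+39·26·25=38355 → min 16060.
Optimal order: ((A·(B·C))·(D·E)) with cost 16060.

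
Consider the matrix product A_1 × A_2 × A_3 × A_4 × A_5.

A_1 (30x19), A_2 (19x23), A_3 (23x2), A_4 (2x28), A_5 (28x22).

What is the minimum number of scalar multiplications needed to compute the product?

4566

Adjacent pairs: A_1A_2 = 30·19·23 = 13110; A_2A_3 = 19·23·2 = 874; A_3A_4 = 23·2·28 = 1288; A_4A_5 = 2·28·22 = 1232.
Length 3: A_1..A_3: k=1: 0+874+30·19·2=2014; k=2: 13110+0+30·23·2=14490 → min 2014 | A_2..A_4: k=2: 0+1288+19·23·28=13524; k=3: 874+0+19·2·28=1938 → min 1938 | A_3..A_5: k=3: 0+1232+23·2·22=2244; k=4: 1288+0+23·28·22=15456 → min 2244.
Length 4: A_1..A_4: k=1: 0+1938+30·19·28=17898; k=2: 13110+1288+30·23·28=33718; k=3: 2014+0+30·2·28=3694 → min 3694 | A_2..A_5: k=2: 0+2244+19·23·22=11858; k=3: 874+1232+19·2·22=2942; k=4: 1938+0+19·28·22=13642 → min 2942.
Length 5: A_1..A_5: k=1: 0+2942+30·19·22=15482; k=2: 13110+2244+30·23·22=30534; k=3: 2014+1232+30·2·22=4566; k=4: 3694+0+30·28·22=22174 → min 4566.
Optimal order: ((A_1 × (A_2 × A_3)) × (A_4 × A_5)) with cost 4566.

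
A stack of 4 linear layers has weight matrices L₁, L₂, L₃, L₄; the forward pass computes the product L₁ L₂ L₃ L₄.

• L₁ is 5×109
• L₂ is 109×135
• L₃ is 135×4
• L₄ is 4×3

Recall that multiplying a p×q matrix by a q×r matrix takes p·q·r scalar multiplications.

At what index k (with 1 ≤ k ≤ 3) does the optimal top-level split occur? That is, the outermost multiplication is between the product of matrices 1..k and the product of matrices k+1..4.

Adjacent pairs: L₁L₂ = 5·109·135 = 73575; L₂L₃ = 109·135·4 = 58860; L₃L₄ = 135·4·3 = 1620.
Length 3: L₁..L₃: k=1: 0+58860+5·109·4=61040; k=2: 73575+0+5·135·4=76275 → min 61040 | L₂..L₄: k=2: 0+1620+109·135·3=45765; k=3: 58860+0+109·4·3=60168 → min 45765.
Top-level splits: k=1: (L₁..L₁)·(L₂..L₄) → 0+45765+5·109·3 = 47400; k=2: (L₁..L₂)·(L₃..L₄) → 73575+1620+5·135·3 = 77220; k=3: (L₁..L₃)·(L₄..L₄) → 61040+0+5·4·3 = 61100.
Best split is after L₁, i.e. k = 1.

1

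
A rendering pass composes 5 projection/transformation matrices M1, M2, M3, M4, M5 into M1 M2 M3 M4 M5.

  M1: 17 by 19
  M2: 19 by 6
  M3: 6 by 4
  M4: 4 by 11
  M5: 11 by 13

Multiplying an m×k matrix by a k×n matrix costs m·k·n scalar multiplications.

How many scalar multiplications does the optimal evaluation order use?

3204

Adjacent pairs: M1M2 = 17·19·6 = 1938; M2M3 = 19·6·4 = 456; M3M4 = 6·4·11 = 264; M4M5 = 4·11·13 = 572.
Length 3: M1..M3: k=1: 0+456+17·19·4=1748; k=2: 1938+0+17·6·4=2346 → min 1748 | M2..M4: k=2: 0+264+19·6·11=1518; k=3: 456+0+19·4·11=1292 → min 1292 | M3..M5: k=3: 0+572+6·4·13=884; k=4: 264+0+6·11·13=1122 → min 884.
Length 4: M1..M4: k=1: 0+1292+17·19·11=4845; k=2: 1938+264+17·6·11=3324; k=3: 1748+0+17·4·11=2496 → min 2496 | M2..M5: k=2: 0+884+19·6·13=2366; k=3: 456+572+19·4·13=2016; k=4: 1292+0+19·11·13=4009 → min 2016.
Length 5: M1..M5: k=1: 0+2016+17·19·13=6215; k=2: 1938+884+17·6·13=4148; k=3: 1748+572+17·4·13=3204; k=4: 2496+0+17·11·13=4927 → min 3204.
Optimal order: ((M1 (M2 M3)) (M4 M5)) with cost 3204.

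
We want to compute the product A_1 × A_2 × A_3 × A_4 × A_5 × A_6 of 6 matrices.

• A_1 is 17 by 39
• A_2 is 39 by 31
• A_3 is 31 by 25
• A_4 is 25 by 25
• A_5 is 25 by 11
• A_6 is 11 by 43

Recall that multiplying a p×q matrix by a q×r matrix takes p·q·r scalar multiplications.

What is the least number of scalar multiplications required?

Adjacent pairs: A_1A_2 = 17·39·31 = 20553; A_2A_3 = 39·31·25 = 30225; A_3A_4 = 31·25·25 = 19375; A_4A_5 = 25·25·11 = 6875; A_5A_6 = 25·11·43 = 11825.
Length 3: A_1..A_3: k=1: 0+30225+17·39·25=46800; k=2: 20553+0+17·31·25=33728 → min 33728 | A_2..A_4: k=2: 0+19375+39·31·25=49600; k=3: 30225+0+39·25·25=54600 → min 49600 | A_3..A_5: k=3: 0+6875+31·25·11=15400; k=4: 19375+0+31·25·11=27900 → min 15400 | A_4..A_6: k=4: 0+11825+25·25·43=38700; k=5: 6875+0+25·11·43=18700 → min 18700.
Length 4: A_1..A_4: k=1: 0+49600+17·39·25=66175; k=2: 20553+19375+17·31·25=53103; k=3: 33728+0+17·25·25=44353 → min 44353 | A_2..A_5: k=2: 0+15400+39·31·11=28699; k=3: 30225+6875+39·25·11=47825; k=4: 49600+0+39·25·11=60325 → min 28699 | A_3..A_6: k=3: 0+18700+31·25·43=52025; k=4: 19375+11825+31·25·43=64525; k=5: 15400+0+31·11·43=30063 → min 30063.
Length 5: A_1..A_5: k=1: 0+28699+17·39·11=35992; k=2: 20553+15400+17·31·11=41750; k=3: 33728+6875+17·25·11=45278; k=4: 44353+0+17·25·11=49028 → min 35992 | A_2..A_6: k=2: 0+30063+39·31·43=82050; k=3: 30225+18700+39·25·43=90850; k=4: 49600+11825+39·25·43=103350; k=5: 28699+0+39·11·43=47146 → min 47146.
Length 6: A_1..A_6: k=1: 0+47146+17·39·43=75655; k=2: 20553+30063+17·31·43=73277; k=3: 33728+18700+17·25·43=70703; k=4: 44353+11825+17·25·43=74453; k=5: 35992+0+17·11·43=44033 → min 44033.
Optimal order: ((A_1 × (A_2 × (A_3 × (A_4 × A_5)))) × A_6) with cost 44033.

44033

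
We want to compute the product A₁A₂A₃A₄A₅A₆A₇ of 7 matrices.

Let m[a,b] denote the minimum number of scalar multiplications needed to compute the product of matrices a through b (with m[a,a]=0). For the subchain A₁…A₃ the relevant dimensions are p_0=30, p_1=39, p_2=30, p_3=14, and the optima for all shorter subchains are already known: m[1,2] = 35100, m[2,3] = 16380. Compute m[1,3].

m[1,3] = min over k∈[1,2] of m[1,k]+m[k+1,3]+p_{0}·p_k·p_{3}.
k=1: 0 + 16380 + 30·39·14 = 32760; k=2: 35100 + 0 + 30·30·14 = 47700.
Minimum: 32760 at k=1.

32760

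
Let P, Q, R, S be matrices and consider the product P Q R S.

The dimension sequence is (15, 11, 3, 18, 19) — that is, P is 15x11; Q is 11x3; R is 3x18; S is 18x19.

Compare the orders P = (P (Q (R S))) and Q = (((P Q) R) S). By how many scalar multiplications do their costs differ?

1647

Order P = (P (Q (R S))): (R S): 3×18 by 18×19 → 3×19, cost 3·18·19 = 1026; (Q (R S)): 11×3 by 3×19 → 11×19, cost 11·3·19 = 627; cumulative 1653; (P (Q (R S))): 15×11 by 11×19 → 15×19, cost 15·11·19 = 3135; cumulative 4788. Total 4788.
Order Q = (((P Q) R) S): (P Q): 15×11 by 11×3 → 15×3, cost 15·11·3 = 495; ((P Q) R): 15×3 by 3×18 → 15×18, cost 15·3·18 = 810; cumulative 1305; (((P Q) R) S): 15×18 by 18×19 → 15×19, cost 15·18·19 = 5130; cumulative 6435. Total 6435.
Difference: |4788 − 6435| = 1647.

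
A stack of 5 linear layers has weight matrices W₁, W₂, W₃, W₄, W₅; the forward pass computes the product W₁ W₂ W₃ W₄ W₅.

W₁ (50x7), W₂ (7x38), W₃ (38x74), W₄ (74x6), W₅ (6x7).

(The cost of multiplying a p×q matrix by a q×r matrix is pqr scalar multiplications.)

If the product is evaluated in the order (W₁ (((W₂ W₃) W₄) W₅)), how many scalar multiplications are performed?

25536

(W₂ W₃): 7×38 by 38×74 → 7×74, cost 7·38·74 = 19684
((W₂ W₃) W₄): 7×74 by 74×6 → 7×6, cost 7·74·6 = 3108; cumulative 22792
(((W₂ W₃) W₄) W₅): 7×6 by 6×7 → 7×7, cost 7·6·7 = 294; cumulative 23086
(W₁ (((W₂ W₃) W₄) W₅)): 50×7 by 7×7 → 50×7, cost 50·7·7 = 2450; cumulative 25536
Total: 25536 scalar multiplications.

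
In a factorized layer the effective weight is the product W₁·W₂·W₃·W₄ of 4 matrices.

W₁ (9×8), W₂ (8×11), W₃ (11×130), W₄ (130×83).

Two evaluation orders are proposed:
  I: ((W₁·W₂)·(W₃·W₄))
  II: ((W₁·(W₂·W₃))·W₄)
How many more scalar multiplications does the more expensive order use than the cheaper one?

Order I = ((W₁·W₂)·(W₃·W₄)): (W₁·W₂): 9×8 by 8×11 → 9×11, cost 9·8·11 = 792; (W₃·W₄): 11×130 by 130×83 → 11×83, cost 11·130·83 = 118690; ((W₁·W₂)·(W₃·W₄)): 9×11 by 11×83 → 9×83, cost 9·11·83 = 8217; cumulative 127699. Total 127699.
Order II = ((W₁·(W₂·W₃))·W₄): (W₂·W₃): 8×11 by 11×130 → 8×130, cost 8·11·130 = 11440; (W₁·(W₂·W₃)): 9×8 by 8×130 → 9×130, cost 9·8·130 = 9360; cumulative 20800; ((W₁·(W₂·W₃))·W₄): 9×130 by 130×83 → 9×83, cost 9·130·83 = 97110; cumulative 117910. Total 117910.
Difference: |127699 − 117910| = 9789.

9789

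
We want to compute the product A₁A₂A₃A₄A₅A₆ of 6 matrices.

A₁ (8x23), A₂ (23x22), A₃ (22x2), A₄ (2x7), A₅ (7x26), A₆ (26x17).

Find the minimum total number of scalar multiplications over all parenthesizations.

Adjacent pairs: A₁A₂ = 8·23·22 = 4048; A₂A₃ = 23·22·2 = 1012; A₃A₄ = 22·2·7 = 308; A₄A₅ = 2·7·26 = 364; A₅A₆ = 7·26·17 = 3094.
Length 3: A₁..A₃: k=1: 0+1012+8·23·2=1380; k=2: 4048+0+8·22·2=4400 → min 1380 | A₂..A₄: k=2: 0+308+23·22·7=3850; k=3: 1012+0+23·2·7=1334 → min 1334 | A₃..A₅: k=3: 0+364+22·2·26=1508; k=4: 308+0+22·7·26=4312 → min 1508 | A₄..A₆: k=4: 0+3094+2·7·17=3332; k=5: 364+0+2·26·17=1248 → min 1248.
Length 4: A₁..A₄: k=1: 0+1334+8·23·7=2622; k=2: 4048+308+8·22·7=5588; k=3: 1380+0+8·2·7=1492 → min 1492 | A₂..A₅: k=2: 0+1508+23·22·26=14664; k=3: 1012+364+23·2·26=2572; k=4: 1334+0+23·7·26=5520 → min 2572 | A₃..A₆: k=3: 0+1248+22·2·17=1996; k=4: 308+3094+22·7·17=6020; k=5: 1508+0+22·26·17=11232 → min 1996.
Length 5: A₁..A₅: k=1: 0+2572+8·23·26=7356; k=2: 4048+1508+8·22·26=10132; k=3: 1380+364+8·2·26=2160; k=4: 1492+0+8·7·26=2948 → min 2160 | A₂..A₆: k=2: 0+1996+23·22·17=10598; k=3: 1012+1248+23·2·17=3042; k=4: 1334+3094+23·7·17=7165; k=5: 2572+0+23·26·17=12738 → min 3042.
Length 6: A₁..A₆: k=1: 0+3042+8·23·17=6170; k=2: 4048+1996+8·22·17=9036; k=3: 1380+1248+8·2·17=2900; k=4: 1492+3094+8·7·17=5538; k=5: 2160+0+8·26·17=5696 → min 2900.
Optimal order: ((A₁(A₂A₃))((A₄A₅)A₆)) with cost 2900.

2900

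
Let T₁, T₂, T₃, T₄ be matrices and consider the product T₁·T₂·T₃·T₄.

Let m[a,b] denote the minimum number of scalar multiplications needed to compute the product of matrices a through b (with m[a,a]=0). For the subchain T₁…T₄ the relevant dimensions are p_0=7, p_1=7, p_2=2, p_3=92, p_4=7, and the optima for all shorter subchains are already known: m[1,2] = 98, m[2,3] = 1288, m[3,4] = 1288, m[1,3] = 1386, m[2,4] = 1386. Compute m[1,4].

m[1,4] = min over k∈[1,3] of m[1,k]+m[k+1,4]+p_{0}·p_k·p_{4}.
k=1: 0 + 1386 + 7·7·7 = 1729; k=2: 98 + 1288 + 7·2·7 = 1484; k=3: 1386 + 0 + 7·92·7 = 5894.
Minimum: 1484 at k=2.

1484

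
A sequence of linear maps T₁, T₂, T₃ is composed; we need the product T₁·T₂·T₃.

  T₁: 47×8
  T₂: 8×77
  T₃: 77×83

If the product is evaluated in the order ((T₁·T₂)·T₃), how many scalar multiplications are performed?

(T₁·T₂): 47×8 by 8×77 → 47×77, cost 47·8·77 = 28952
((T₁·T₂)·T₃): 47×77 by 77×83 → 47×83, cost 47·77·83 = 300377; cumulative 329329
Total: 329329 scalar multiplications.

329329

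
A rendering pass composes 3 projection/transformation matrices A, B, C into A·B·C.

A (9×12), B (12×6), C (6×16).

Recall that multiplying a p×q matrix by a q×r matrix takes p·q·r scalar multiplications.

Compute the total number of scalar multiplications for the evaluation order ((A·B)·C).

(A·B): 9×12 by 12×6 → 9×6, cost 9·12·6 = 648
((A·B)·C): 9×6 by 6×16 → 9×16, cost 9·6·16 = 864; cumulative 1512
Total: 1512 scalar multiplications.

1512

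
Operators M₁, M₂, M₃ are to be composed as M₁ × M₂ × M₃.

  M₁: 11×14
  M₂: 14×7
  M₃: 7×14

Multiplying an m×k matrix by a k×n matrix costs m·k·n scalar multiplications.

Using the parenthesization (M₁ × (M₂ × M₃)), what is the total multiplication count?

(M₂ × M₃): 14×7 by 7×14 → 14×14, cost 14·7·14 = 1372
(M₁ × (M₂ × M₃)): 11×14 by 14×14 → 11×14, cost 11·14·14 = 2156; cumulative 3528
Total: 3528 scalar multiplications.

3528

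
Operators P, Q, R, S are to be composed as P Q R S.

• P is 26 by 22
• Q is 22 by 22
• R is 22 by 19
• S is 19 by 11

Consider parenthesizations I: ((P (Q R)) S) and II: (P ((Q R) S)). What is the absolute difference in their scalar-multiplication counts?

5412

Order I = ((P (Q R)) S): (Q R): 22×22 by 22×19 → 22×19, cost 22·22·19 = 9196; (P (Q R)): 26×22 by 22×19 → 26×19, cost 26·22·19 = 10868; cumulative 20064; ((P (Q R)) S): 26×19 by 19×11 → 26×11, cost 26·19·11 = 5434; cumulative 25498. Total 25498.
Order II = (P ((Q R) S)): (Q R): 22×22 by 22×19 → 22×19, cost 22·22·19 = 9196; ((Q R) S): 22×19 by 19×11 → 22×11, cost 22·19·11 = 4598; cumulative 13794; (P ((Q R) S)): 26×22 by 22×11 → 26×11, cost 26·22·11 = 6292; cumulative 20086. Total 20086.
Difference: |25498 − 20086| = 5412.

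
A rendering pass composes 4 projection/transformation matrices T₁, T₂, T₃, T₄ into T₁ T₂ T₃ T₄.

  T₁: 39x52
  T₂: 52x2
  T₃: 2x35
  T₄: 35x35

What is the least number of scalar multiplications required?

Adjacent pairs: T₁T₂ = 39·52·2 = 4056; T₂T₃ = 52·2·35 = 3640; T₃T₄ = 2·35·35 = 2450.
Length 3: T₁..T₃: k=1: 0+3640+39·52·35=74620; k=2: 4056+0+39·2·35=6786 → min 6786 | T₂..T₄: k=2: 0+2450+52·2·35=6090; k=3: 3640+0+52·35·35=67340 → min 6090.
Length 4: T₁..T₄: k=1: 0+6090+39·52·35=77070; k=2: 4056+2450+39·2·35=9236; k=3: 6786+0+39·35·35=54561 → min 9236.
Optimal order: ((T₁ T₂) (T₃ T₄)) with cost 9236.

9236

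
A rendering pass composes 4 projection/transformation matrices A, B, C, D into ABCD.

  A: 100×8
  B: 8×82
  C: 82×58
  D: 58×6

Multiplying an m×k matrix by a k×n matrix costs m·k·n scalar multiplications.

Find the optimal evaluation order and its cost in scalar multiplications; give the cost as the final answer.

37272

Adjacent pairs: AB = 100·8·82 = 65600; BC = 8·82·58 = 38048; CD = 82·58·6 = 28536.
Length 3: A..C: k=1: 0+38048+100·8·58=84448; k=2: 65600+0+100·82·58=541200 → min 84448 | B..D: k=2: 0+28536+8·82·6=32472; k=3: 38048+0+8·58·6=40832 → min 32472.
Length 4: A..D: k=1: 0+32472+100·8·6=37272; k=2: 65600+28536+100·82·6=143336; k=3: 84448+0+100·58·6=119248 → min 37272.
Optimal parenthesization: (A(B(CD))) with cost 37272.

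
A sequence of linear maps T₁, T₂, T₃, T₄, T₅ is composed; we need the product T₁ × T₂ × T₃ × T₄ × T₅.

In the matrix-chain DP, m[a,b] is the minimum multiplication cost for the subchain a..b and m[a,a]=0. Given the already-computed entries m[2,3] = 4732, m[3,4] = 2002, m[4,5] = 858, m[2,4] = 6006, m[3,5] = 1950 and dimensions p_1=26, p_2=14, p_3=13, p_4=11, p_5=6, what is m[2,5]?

m[2,5] = min over k∈[2,4] of m[2,k]+m[k+1,5]+p_{1}·p_k·p_{5}.
k=2: 0 + 1950 + 26·14·6 = 4134; k=3: 4732 + 858 + 26·13·6 = 7618; k=4: 6006 + 0 + 26·11·6 = 7722.
Minimum: 4134 at k=2.

4134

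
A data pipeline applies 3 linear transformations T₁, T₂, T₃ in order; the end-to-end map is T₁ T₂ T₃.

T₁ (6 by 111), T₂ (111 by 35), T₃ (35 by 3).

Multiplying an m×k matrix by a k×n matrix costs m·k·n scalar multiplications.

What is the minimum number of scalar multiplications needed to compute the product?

Order (T₁ (T₂ T₃)): (T₂ T₃): 111×35 by 35×3 → 111×3, cost 111·35·3 = 11655; (T₁ (T₂ T₃)): 6×111 by 111×3 → 6×3, cost 6·111·3 = 1998; cumulative 13653. Total 13653.
Order ((T₁ T₂) T₃): (T₁ T₂): 6×111 by 111×35 → 6×35, cost 6·111·35 = 23310; ((T₁ T₂) T₃): 6×35 by 35×3 → 6×3, cost 6·35·3 = 630; cumulative 23940. Total 23940.
Minimum: 13653.

13653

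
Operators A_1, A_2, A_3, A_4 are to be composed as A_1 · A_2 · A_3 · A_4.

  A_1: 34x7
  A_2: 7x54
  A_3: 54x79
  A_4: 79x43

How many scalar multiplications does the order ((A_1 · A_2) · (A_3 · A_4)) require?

(A_1 · A_2): 34×7 by 7×54 → 34×54, cost 34·7·54 = 12852
(A_3 · A_4): 54×79 by 79×43 → 54×43, cost 54·79·43 = 183438
((A_1 · A_2) · (A_3 · A_4)): 34×54 by 54×43 → 34×43, cost 34·54·43 = 78948; cumulative 275238
Total: 275238 scalar multiplications.

275238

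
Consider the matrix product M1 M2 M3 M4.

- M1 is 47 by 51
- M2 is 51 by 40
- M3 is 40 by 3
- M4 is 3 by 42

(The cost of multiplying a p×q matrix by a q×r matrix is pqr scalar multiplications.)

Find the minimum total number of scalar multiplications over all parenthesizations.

19233

Adjacent pairs: M1M2 = 47·51·40 = 95880; M2M3 = 51·40·3 = 6120; M3M4 = 40·3·42 = 5040.
Length 3: M1..M3: k=1: 0+6120+47·51·3=13311; k=2: 95880+0+47·40·3=101520 → min 13311 | M2..M4: k=2: 0+5040+51·40·42=90720; k=3: 6120+0+51·3·42=12546 → min 12546.
Length 4: M1..M4: k=1: 0+12546+47·51·42=113220; k=2: 95880+5040+47·40·42=179880; k=3: 13311+0+47·3·42=19233 → min 19233.
Optimal order: ((M1 (M2 M3)) M4) with cost 19233.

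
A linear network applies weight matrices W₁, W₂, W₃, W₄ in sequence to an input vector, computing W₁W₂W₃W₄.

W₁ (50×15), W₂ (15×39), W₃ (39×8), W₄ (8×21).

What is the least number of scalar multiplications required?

19080

Adjacent pairs: W₁W₂ = 50·15·39 = 29250; W₂W₃ = 15·39·8 = 4680; W₃W₄ = 39·8·21 = 6552.
Length 3: W₁..W₃: k=1: 0+4680+50·15·8=10680; k=2: 29250+0+50·39·8=44850 → min 10680 | W₂..W₄: k=2: 0+6552+15·39·21=18837; k=3: 4680+0+15·8·21=7200 → min 7200.
Length 4: W₁..W₄: k=1: 0+7200+50·15·21=22950; k=2: 29250+6552+50·39·21=76752; k=3: 10680+0+50·8·21=19080 → min 19080.
Optimal order: ((W₁(W₂W₃))W₄) with cost 19080.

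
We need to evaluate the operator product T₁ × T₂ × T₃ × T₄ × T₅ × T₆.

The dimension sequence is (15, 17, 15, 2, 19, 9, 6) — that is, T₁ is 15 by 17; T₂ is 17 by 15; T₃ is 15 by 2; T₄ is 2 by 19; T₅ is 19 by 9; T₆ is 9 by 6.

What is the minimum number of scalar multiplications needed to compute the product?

1650

Adjacent pairs: T₁T₂ = 15·17·15 = 3825; T₂T₃ = 17·15·2 = 510; T₃T₄ = 15·2·19 = 570; T₄T₅ = 2·19·9 = 342; T₅T₆ = 19·9·6 = 1026.
Length 3: T₁..T₃: k=1: 0+510+15·17·2=1020; k=2: 3825+0+15·15·2=4275 → min 1020 | T₂..T₄: k=2: 0+570+17·15·19=5415; k=3: 510+0+17·2·19=1156 → min 1156 | T₃..T₅: k=3: 0+342+15·2·9=612; k=4: 570+0+15·19·9=3135 → min 612 | T₄..T₆: k=4: 0+1026+2·19·6=1254; k=5: 342+0+2·9·6=450 → min 450.
Length 4: T₁..T₄: k=1: 0+1156+15·17·19=6001; k=2: 3825+570+15·15·19=8670; k=3: 1020+0+15·2·19=1590 → min 1590 | T₂..T₅: k=2: 0+612+17·15·9=2907; k=3: 510+342+17·2·9=1158; k=4: 1156+0+17·19·9=4063 → min 1158 | T₃..T₆: k=3: 0+450+15·2·6=630; k=4: 570+1026+15·19·6=3306; k=5: 612+0+15·9·6=1422 → min 630.
Length 5: T₁..T₅: k=1: 0+1158+15·17·9=3453; k=2: 3825+612+15·15·9=6462; k=3: 1020+342+15·2·9=1632; k=4: 1590+0+15·19·9=4155 → min 1632 | T₂..T₆: k=2: 0+630+17·15·6=2160; k=3: 510+450+17·2·6=1164; k=4: 1156+1026+17·19·6=4120; k=5: 1158+0+17·9·6=2076 → min 1164.
Length 6: T₁..T₆: k=1: 0+1164+15·17·6=2694; k=2: 3825+630+15·15·6=5805; k=3: 1020+450+15·2·6=1650; k=4: 1590+1026+15·19·6=4326; k=5: 1632+0+15·9·6=2442 → min 1650.
Optimal order: ((T₁ × (T₂ × T₃)) × ((T₄ × T₅) × T₆)) with cost 1650.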